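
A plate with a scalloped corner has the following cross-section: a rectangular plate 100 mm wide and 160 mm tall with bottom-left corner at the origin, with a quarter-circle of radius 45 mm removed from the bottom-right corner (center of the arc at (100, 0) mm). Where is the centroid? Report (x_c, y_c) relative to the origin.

x_c = 46.59 mm, y_c = 86.72 mm

Part | A | x̄ᵢ | ȳᵢ | A·x̄ᵢ | A·ȳᵢ
plate | 16000.00 | 50.00 | 80.00 | 800000.00 | 1280000.00
removed quarter-circle | -1590.43 | 80.90 | 19.10 | -128668.13 | -30375.00
Σ | 14409.57 |  |  | 671331.87 | 1249625.00
x_c = 671331.87 / 14409.57 = 46.59 mm
y_c = 1249625.00 / 14409.57 = 86.72 mm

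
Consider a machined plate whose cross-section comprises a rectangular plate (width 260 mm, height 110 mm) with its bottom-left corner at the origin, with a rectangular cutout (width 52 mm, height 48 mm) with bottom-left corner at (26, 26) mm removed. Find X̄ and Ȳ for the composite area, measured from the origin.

plate: A = 260 × 110 = 28600.00, centroid at (130.00, 55.00).
hole: A = −(52 × 48) = -2496.00, centroid at (52.00, 50.00).
ΣA = 26104.00 mm²
ΣAX̄ = (28600.00)(130.00) + (-2496.00)(52.00) = 3588208.00 mm³
ΣAȲ = (28600.00)(55.00) + (-2496.00)(50.00) = 1448200.00 mm³
X̄ = 3588208.00 / 26104.00 = 137.46 mm
Ȳ = 1448200.00 / 26104.00 = 55.48 mm

X̄ = 137.46 mm, Ȳ = 55.48 mm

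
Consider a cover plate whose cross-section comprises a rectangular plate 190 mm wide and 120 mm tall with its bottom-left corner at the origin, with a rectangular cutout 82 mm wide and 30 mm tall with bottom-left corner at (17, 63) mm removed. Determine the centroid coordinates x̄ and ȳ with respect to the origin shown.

x̄ = 99.47 mm, ȳ = 57.82 mm

Part | A | x̄ᵢ | ȳᵢ | A·x̄ᵢ | A·ȳᵢ
plate | 22800.00 | 95.00 | 60.00 | 2166000.00 | 1368000.00
hole | -2460.00 | 58.00 | 78.00 | -142680.00 | -191880.00
Σ | 20340.00 |  |  | 2023320.00 | 1176120.00
x̄ = 2023320.00 / 20340.00 = 99.47 mm
ȳ = 1176120.00 / 20340.00 = 57.82 mm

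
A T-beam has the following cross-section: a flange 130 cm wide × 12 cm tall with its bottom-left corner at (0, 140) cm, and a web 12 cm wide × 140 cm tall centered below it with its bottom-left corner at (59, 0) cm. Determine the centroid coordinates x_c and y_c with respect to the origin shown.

web: A = 12 × 140 = 1680.00, centroid at (65.00, 70.00).
flange: A = 130 × 12 = 1560.00, centroid at (65.00, 146.00).
ΣA = 3240.00 cm²
ΣAx_c = (1680.00)(65.00) + (1560.00)(65.00) = 210600.00 cm³
ΣAy_c = (1680.00)(70.00) + (1560.00)(146.00) = 345360.00 cm³
x_c = 210600.00 / 3240.00 = 65.00 cm
y_c = 345360.00 / 3240.00 = 106.59 cm

x_c = 65.00 cm, y_c = 106.59 cm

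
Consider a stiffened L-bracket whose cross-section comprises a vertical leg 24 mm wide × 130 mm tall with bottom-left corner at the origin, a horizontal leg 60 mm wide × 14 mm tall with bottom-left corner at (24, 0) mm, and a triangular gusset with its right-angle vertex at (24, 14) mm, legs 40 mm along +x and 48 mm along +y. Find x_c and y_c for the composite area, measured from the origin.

x_c = 24.11 mm, y_c = 48.27 mm

vertical leg: A = 24 × 130 = 3120.00, centroid at (12.00, 65.00).
horizontal leg: A = 60 × 14 = 840.00, centroid at (54.00, 7.00).
gusset: A = ½·40·48 = 960.00, centroid at (37.33, 30.00).
ΣA = 4920.00 mm²
ΣAx_c = (3120.00)(12.00) + (840.00)(54.00) + (960.00)(37.33) = 118640.00 mm³
ΣAy_c = (3120.00)(65.00) + (840.00)(7.00) + (960.00)(30.00) = 237480.00 mm³
x_c = 118640.00 / 4920.00 = 24.11 mm
y_c = 237480.00 / 4920.00 = 48.27 mm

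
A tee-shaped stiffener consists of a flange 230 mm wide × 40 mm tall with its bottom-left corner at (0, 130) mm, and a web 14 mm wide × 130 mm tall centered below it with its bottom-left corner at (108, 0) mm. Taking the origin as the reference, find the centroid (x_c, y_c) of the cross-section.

x_c = 115.00 mm, y_c = 135.96 mm

Part | A | x̄ᵢ | ȳᵢ | A·x̄ᵢ | A·ȳᵢ
web | 1820.00 | 115.00 | 65.00 | 209300.00 | 118300.00
flange | 9200.00 | 115.00 | 150.00 | 1058000.00 | 1380000.00
Σ | 11020.00 |  |  | 1267300.00 | 1498300.00
x_c = 1267300.00 / 11020.00 = 115.00 mm
y_c = 1498300.00 / 11020.00 = 135.96 mm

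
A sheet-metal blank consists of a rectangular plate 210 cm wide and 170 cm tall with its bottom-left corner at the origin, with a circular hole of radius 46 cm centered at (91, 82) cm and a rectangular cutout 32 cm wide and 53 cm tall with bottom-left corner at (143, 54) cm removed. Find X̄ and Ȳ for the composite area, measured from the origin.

X̄ = 105.05 cm, Ȳ = 86.01 cm

plate: A = 210 × 170 = 35700.00, centroid at (105.00, 85.00).
hole 1: A = −π·46² = -6647.61, centroid at (91.00, 82.00).
hole 2: A = −(32 × 53) = -1696.00, centroid at (159.00, 80.50).
ΣA = 27356.39 cm²
ΣAX̄ = (35700.00)(105.00) + (-6647.61)(91.00) + (-1696.00)(159.00) = 2873903.48 cm³
ΣAȲ = (35700.00)(85.00) + (-6647.61)(82.00) + (-1696.00)(80.50) = 2352867.98 cm³
X̄ = 2873903.48 / 27356.39 = 105.05 cm
Ȳ = 2352867.98 / 27356.39 = 86.01 cm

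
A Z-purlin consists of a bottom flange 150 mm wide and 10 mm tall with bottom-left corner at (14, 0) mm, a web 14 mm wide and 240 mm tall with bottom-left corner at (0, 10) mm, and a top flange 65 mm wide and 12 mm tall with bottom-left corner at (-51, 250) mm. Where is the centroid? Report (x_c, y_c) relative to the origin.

bottom flange: A = 150 × 10 = 1500.00, centroid at (89.00, 5.00).
web: A = 14 × 240 = 3360.00, centroid at (7.00, 130.00).
top flange: A = 65 × 12 = 780.00, centroid at (-18.50, 256.00).
ΣA = 5640.00 mm², ΣAx_c = 142590.00 mm³, ΣAy_c = 643980.00 mm³.
x_c = 142590.00/5640.00 = 25.28 mm; y_c = 643980.00/5640.00 = 114.18 mm.

x_c = 25.28 mm, y_c = 114.18 mm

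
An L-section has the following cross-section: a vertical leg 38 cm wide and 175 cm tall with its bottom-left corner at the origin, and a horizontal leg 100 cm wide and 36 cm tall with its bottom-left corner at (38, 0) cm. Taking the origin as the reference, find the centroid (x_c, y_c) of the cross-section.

Part | A | x̄ᵢ | ȳᵢ | A·x̄ᵢ | A·ȳᵢ
vertical leg | 6650.00 | 19.00 | 87.50 | 126350.00 | 581875.00
horizontal leg | 3600.00 | 88.00 | 18.00 | 316800.00 | 64800.00
Σ | 10250.00 |  |  | 443150.00 | 646675.00
x_c = 443150.00 / 10250.00 = 43.23 cm
y_c = 646675.00 / 10250.00 = 63.09 cm

x_c = 43.23 cm, y_c = 63.09 cm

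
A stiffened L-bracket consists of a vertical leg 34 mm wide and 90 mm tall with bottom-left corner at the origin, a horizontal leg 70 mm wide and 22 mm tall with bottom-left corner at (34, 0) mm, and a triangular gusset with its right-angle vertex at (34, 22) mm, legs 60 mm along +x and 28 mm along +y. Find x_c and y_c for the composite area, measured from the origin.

x_c = 37.43 mm, y_c = 33.26 mm

vertical leg: A = 34 × 90 = 3060.00, centroid at (17.00, 45.00).
horizontal leg: A = 70 × 22 = 1540.00, centroid at (69.00, 11.00).
gusset: A = ½·60·28 = 840.00, centroid at (54.00, 31.33).
ΣA = 5440.00 mm², ΣAx_c = 203640.00 mm³, ΣAy_c = 180960.00 mm³.
x_c = 203640.00/5440.00 = 37.43 mm; y_c = 180960.00/5440.00 = 33.26 mm.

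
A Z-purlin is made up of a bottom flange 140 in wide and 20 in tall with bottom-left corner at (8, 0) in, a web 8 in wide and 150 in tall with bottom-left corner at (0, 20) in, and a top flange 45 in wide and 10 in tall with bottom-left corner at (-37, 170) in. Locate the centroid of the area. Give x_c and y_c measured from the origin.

Part | A | x̄ᵢ | ȳᵢ | A·x̄ᵢ | A·ȳᵢ
bottom flange | 2800.00 | 78.00 | 10.00 | 218400.00 | 28000.00
web | 1200.00 | 4.00 | 95.00 | 4800.00 | 114000.00
top flange | 450.00 | -14.50 | 175.00 | -6525.00 | 78750.00
Σ | 4450.00 |  |  | 216675.00 | 220750.00
x_c = 216675.00 / 4450.00 = 48.69 in
y_c = 220750.00 / 4450.00 = 49.61 in

x_c = 48.69 in, y_c = 49.61 in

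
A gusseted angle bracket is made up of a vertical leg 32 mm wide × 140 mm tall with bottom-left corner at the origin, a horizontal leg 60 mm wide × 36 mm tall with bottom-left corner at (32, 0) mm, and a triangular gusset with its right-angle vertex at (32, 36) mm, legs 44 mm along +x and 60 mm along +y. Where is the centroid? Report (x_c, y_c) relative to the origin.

vertical leg: A = 32 × 140 = 4480.00, centroid at (16.00, 70.00).
horizontal leg: A = 60 × 36 = 2160.00, centroid at (62.00, 18.00).
gusset: A = ½·44·60 = 1320.00, centroid at (46.67, 56.00).
ΣA = 7960.00 mm², ΣAx_c = 267200.00 mm³, ΣAy_c = 426400.00 mm³.
x_c = 267200.00/7960.00 = 33.57 mm; y_c = 426400.00/7960.00 = 53.57 mm.

x_c = 33.57 mm, y_c = 53.57 mm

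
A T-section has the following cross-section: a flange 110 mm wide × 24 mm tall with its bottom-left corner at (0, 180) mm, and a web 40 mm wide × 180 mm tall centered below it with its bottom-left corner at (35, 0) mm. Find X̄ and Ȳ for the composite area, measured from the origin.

web: A = 40 × 180 = 7200.00, centroid at (55.00, 90.00).
flange: A = 110 × 24 = 2640.00, centroid at (55.00, 192.00).
ΣA = 9840.00 mm², ΣAX̄ = 541200.00 mm³, ΣAȲ = 1154880.00 mm³.
X̄ = 541200.00/9840.00 = 55.00 mm; Ȳ = 1154880.00/9840.00 = 117.37 mm.

X̄ = 55.00 mm, Ȳ = 117.37 mm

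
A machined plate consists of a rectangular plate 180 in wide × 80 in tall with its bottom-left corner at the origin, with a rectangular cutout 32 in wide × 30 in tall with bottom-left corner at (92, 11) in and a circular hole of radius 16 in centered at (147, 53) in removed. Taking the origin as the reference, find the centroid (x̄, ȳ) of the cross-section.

plate: A = 180 × 80 = 14400.00, centroid at (90.00, 40.00).
hole 1: A = −(32 × 30) = -960.00, centroid at (108.00, 26.00).
hole 2: A = −π·16² = -804.25, centroid at (147.00, 53.00).
ΣA = 12635.75 in², ΣAx̄ = 1074095.59 in³, ΣAȳ = 508414.87 in³.
x̄ = 1074095.59/12635.75 = 85.00 in; ȳ = 508414.87/12635.75 = 40.24 in.

x̄ = 85.00 in, ȳ = 40.24 in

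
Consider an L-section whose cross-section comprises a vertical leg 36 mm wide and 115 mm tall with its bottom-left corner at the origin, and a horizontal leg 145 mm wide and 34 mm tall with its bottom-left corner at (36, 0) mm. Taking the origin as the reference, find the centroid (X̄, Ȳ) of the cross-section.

X̄ = 67.19 mm, Ȳ = 35.49 mm

Part | A | x̄ᵢ | ȳᵢ | A·x̄ᵢ | A·ȳᵢ
vertical leg | 4140.00 | 18.00 | 57.50 | 74520.00 | 238050.00
horizontal leg | 4930.00 | 108.50 | 17.00 | 534905.00 | 83810.00
Σ | 9070.00 |  |  | 609425.00 | 321860.00
X̄ = 609425.00 / 9070.00 = 67.19 mm
Ȳ = 321860.00 / 9070.00 = 35.49 mm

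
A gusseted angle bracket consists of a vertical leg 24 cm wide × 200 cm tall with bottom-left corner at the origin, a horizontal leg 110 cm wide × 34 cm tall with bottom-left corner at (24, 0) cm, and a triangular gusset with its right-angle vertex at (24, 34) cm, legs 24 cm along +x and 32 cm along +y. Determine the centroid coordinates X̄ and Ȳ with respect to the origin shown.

X̄ = 40.94 cm, Ȳ = 62.83 cm

vertical leg: A = 24 × 200 = 4800.00, centroid at (12.00, 100.00).
horizontal leg: A = 110 × 34 = 3740.00, centroid at (79.00, 17.00).
gusset: A = ½·24·32 = 384.00, centroid at (32.00, 44.67).
ΣA = 8924.00 cm²
ΣAX̄ = (4800.00)(12.00) + (3740.00)(79.00) + (384.00)(32.00) = 365348.00 cm³
ΣAȲ = (4800.00)(100.00) + (3740.00)(17.00) + (384.00)(44.67) = 560732.00 cm³
X̄ = 365348.00 / 8924.00 = 40.94 cm
Ȳ = 560732.00 / 8924.00 = 62.83 cm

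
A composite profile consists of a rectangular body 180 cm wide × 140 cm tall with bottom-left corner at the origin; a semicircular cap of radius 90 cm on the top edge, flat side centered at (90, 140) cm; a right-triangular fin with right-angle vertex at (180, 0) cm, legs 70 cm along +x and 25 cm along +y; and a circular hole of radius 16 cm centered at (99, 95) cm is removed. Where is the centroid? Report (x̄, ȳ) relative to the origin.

rectangular body: A = 180 × 140 = 25200.00, centroid at (90.00, 70.00).
semicircular top: A = ½π·90² = 12723.45, centroid at (90.00, 178.20).
triangular fin: A = ½·70·25 = 875.00, centroid at (203.33, 8.33).
hole: A = −π·16² = -804.25, centroid at (99.00, 95.00).
ΣA = 37994.20 cm², ΣAx̄ = 3511406.66 cm³, ΣAȳ = 3962171.17 cm³.
x̄ = 3511406.66/37994.20 = 92.42 cm; ȳ = 3962171.17/37994.20 = 104.28 cm.

x̄ = 92.42 cm, ȳ = 104.28 cm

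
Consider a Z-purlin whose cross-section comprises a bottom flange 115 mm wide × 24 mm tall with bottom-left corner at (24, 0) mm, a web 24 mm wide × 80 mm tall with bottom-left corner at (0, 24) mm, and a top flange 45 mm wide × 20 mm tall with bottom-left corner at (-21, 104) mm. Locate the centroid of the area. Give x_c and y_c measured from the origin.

bottom flange: A = 115 × 24 = 2760.00, centroid at (81.50, 12.00).
web: A = 24 × 80 = 1920.00, centroid at (12.00, 64.00).
top flange: A = 45 × 20 = 900.00, centroid at (1.50, 114.00).
ΣA = 5580.00 mm²
ΣAx_c = (2760.00)(81.50) + (1920.00)(12.00) + (900.00)(1.50) = 249330.00 mm³
ΣAy_c = (2760.00)(12.00) + (1920.00)(64.00) + (900.00)(114.00) = 258600.00 mm³
x_c = 249330.00 / 5580.00 = 44.68 mm
y_c = 258600.00 / 5580.00 = 46.34 mm

x_c = 44.68 mm, y_c = 46.34 mm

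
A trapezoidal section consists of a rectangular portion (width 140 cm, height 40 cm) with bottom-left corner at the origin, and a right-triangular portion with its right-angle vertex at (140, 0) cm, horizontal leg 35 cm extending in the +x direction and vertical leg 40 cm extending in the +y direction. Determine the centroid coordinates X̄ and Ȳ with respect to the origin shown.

rectangular portion: A = 140 × 40 = 5600.00, centroid at (70.00, 20.00).
triangular portion: A = ½·35·40 = 700.00, centroid at (151.67, 13.33).
ΣA = 6300.00 cm²
ΣAX̄ = (5600.00)(70.00) + (700.00)(151.67) = 498166.67 cm³
ΣAȲ = (5600.00)(20.00) + (700.00)(13.33) = 121333.33 cm³
X̄ = 498166.67 / 6300.00 = 79.07 cm
Ȳ = 121333.33 / 6300.00 = 19.26 cm

X̄ = 79.07 cm, Ȳ = 19.26 cm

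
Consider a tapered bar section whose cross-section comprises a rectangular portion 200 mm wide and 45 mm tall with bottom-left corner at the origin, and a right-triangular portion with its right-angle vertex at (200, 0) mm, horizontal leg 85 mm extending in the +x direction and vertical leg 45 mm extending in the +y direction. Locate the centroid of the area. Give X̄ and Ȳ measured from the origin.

rectangular portion: A = 200 × 45 = 9000.00, centroid at (100.00, 22.50).
triangular portion: A = ½·85·45 = 1912.50, centroid at (228.33, 15.00).
ΣA = 10912.50 mm²
ΣAX̄ = (9000.00)(100.00) + (1912.50)(228.33) = 1336687.50 mm³
ΣAȲ = (9000.00)(22.50) + (1912.50)(15.00) = 231187.50 mm³
X̄ = 1336687.50 / 10912.50 = 122.49 mm
Ȳ = 231187.50 / 10912.50 = 21.19 mm

X̄ = 122.49 mm, Ȳ = 21.19 mm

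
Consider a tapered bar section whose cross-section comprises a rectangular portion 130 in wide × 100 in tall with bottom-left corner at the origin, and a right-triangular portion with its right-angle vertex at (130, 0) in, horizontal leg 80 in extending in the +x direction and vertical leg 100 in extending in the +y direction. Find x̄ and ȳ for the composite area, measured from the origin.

x̄ = 86.57 in, ȳ = 46.08 in

rectangular portion: A = 130 × 100 = 13000.00, centroid at (65.00, 50.00).
triangular portion: A = ½·80·100 = 4000.00, centroid at (156.67, 33.33).
ΣA = 17000.00 in²
ΣAx̄ = (13000.00)(65.00) + (4000.00)(156.67) = 1471666.67 in³
ΣAȳ = (13000.00)(50.00) + (4000.00)(33.33) = 783333.33 in³
x̄ = 1471666.67 / 17000.00 = 86.57 in
ȳ = 783333.33 / 17000.00 = 46.08 in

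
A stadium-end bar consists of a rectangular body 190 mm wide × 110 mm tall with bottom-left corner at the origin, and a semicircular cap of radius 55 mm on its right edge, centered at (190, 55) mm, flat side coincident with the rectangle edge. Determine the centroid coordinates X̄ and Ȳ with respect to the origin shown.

Part | A | x̄ᵢ | ȳᵢ | A·x̄ᵢ | A·ȳᵢ
rectangular body | 20900.00 | 95.00 | 55.00 | 1985500.00 | 1149500.00
semicircular end | 4751.66 | 213.34 | 55.00 | 1013731.86 | 261341.24
Σ | 25651.66 |  |  | 2999231.86 | 1410841.24
X̄ = 2999231.86 / 25651.66 = 116.92 mm
Ȳ = 1410841.24 / 25651.66 = 55.00 mm

X̄ = 116.92 mm, Ȳ = 55.00 mm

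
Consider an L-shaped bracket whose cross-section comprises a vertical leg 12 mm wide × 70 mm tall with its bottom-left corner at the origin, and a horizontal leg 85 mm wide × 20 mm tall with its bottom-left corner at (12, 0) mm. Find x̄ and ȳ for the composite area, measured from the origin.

x̄ = 38.46 mm, ȳ = 18.27 mm

vertical leg: A = 12 × 70 = 840.00, centroid at (6.00, 35.00).
horizontal leg: A = 85 × 20 = 1700.00, centroid at (54.50, 10.00).
ΣA = 2540.00 mm²
ΣAx̄ = (840.00)(6.00) + (1700.00)(54.50) = 97690.00 mm³
ΣAȳ = (840.00)(35.00) + (1700.00)(10.00) = 46400.00 mm³
x̄ = 97690.00 / 2540.00 = 38.46 mm
ȳ = 46400.00 / 2540.00 = 18.27 mm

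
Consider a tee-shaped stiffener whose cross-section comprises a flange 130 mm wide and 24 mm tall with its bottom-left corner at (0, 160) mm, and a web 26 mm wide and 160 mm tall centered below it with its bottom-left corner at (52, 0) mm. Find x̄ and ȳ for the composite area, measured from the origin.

web: A = 26 × 160 = 4160.00, centroid at (65.00, 80.00).
flange: A = 130 × 24 = 3120.00, centroid at (65.00, 172.00).
ΣA = 7280.00 mm², ΣAx̄ = 473200.00 mm³, ΣAȳ = 869440.00 mm³.
x̄ = 473200.00/7280.00 = 65.00 mm; ȳ = 869440.00/7280.00 = 119.43 mm.

x̄ = 65.00 mm, ȳ = 119.43 mm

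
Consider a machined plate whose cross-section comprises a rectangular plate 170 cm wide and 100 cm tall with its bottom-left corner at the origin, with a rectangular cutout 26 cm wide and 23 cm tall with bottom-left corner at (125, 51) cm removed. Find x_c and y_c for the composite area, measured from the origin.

x_c = 83.07 cm, y_c = 49.54 cm

Part | A | x̄ᵢ | ȳᵢ | A·x̄ᵢ | A·ȳᵢ
plate | 17000.00 | 85.00 | 50.00 | 1445000.00 | 850000.00
hole | -598.00 | 138.00 | 62.50 | -82524.00 | -37375.00
Σ | 16402.00 |  |  | 1362476.00 | 812625.00
x_c = 1362476.00 / 16402.00 = 83.07 cm
y_c = 812625.00 / 16402.00 = 49.54 cm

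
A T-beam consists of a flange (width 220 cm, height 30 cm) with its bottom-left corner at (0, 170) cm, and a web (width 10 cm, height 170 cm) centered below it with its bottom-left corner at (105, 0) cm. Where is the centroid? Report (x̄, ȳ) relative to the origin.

web: A = 10 × 170 = 1700.00, centroid at (110.00, 85.00).
flange: A = 220 × 30 = 6600.00, centroid at (110.00, 185.00).
ΣA = 8300.00 cm²
ΣAx̄ = (1700.00)(110.00) + (6600.00)(110.00) = 913000.00 cm³
ΣAȳ = (1700.00)(85.00) + (6600.00)(185.00) = 1365500.00 cm³
x̄ = 913000.00 / 8300.00 = 110.00 cm
ȳ = 1365500.00 / 8300.00 = 164.52 cm

x̄ = 110.00 cm, ȳ = 164.52 cm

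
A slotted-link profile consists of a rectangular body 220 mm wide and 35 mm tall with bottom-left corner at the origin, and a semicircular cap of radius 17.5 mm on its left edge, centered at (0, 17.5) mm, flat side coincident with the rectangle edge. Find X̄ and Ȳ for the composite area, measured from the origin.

Part | A | x̄ᵢ | ȳᵢ | A·x̄ᵢ | A·ȳᵢ
rectangular body | 7700.00 | 110.00 | 17.50 | 847000.00 | 134750.00
semicircular end | 481.06 | -7.43 | 17.50 | -3572.92 | 8418.49
Σ | 8181.06 |  |  | 843427.08 | 143168.49
X̄ = 843427.08 / 8181.06 = 103.10 mm
Ȳ = 143168.49 / 8181.06 = 17.50 mm

X̄ = 103.10 mm, Ȳ = 17.50 mm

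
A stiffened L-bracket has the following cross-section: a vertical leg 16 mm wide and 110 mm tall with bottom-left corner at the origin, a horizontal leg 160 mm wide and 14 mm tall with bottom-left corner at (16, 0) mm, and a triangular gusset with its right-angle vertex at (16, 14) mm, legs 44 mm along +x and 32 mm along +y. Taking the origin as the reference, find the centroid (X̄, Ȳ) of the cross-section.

Part | A | x̄ᵢ | ȳᵢ | A·x̄ᵢ | A·ȳᵢ
vertical leg | 1760.00 | 8.00 | 55.00 | 14080.00 | 96800.00
horizontal leg | 2240.00 | 96.00 | 7.00 | 215040.00 | 15680.00
gusset | 704.00 | 30.67 | 24.67 | 21589.33 | 17365.33
Σ | 4704.00 |  |  | 250709.33 | 129845.33
X̄ = 250709.33 / 4704.00 = 53.30 mm
Ȳ = 129845.33 / 4704.00 = 27.60 mm

X̄ = 53.30 mm, Ȳ = 27.60 mm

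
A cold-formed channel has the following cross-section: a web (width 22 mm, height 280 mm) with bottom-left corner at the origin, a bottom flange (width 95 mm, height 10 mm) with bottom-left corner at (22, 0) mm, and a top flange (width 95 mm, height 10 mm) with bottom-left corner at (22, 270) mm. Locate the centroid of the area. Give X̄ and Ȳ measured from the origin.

web: A = 22 × 280 = 6160.00, centroid at (11.00, 140.00).
bottom flange: A = 95 × 10 = 950.00, centroid at (69.50, 5.00).
top flange: A = 95 × 10 = 950.00, centroid at (69.50, 275.00).
ΣA = 8060.00 mm²
ΣAX̄ = (6160.00)(11.00) + (950.00)(69.50) + (950.00)(69.50) = 199810.00 mm³
ΣAȲ = (6160.00)(140.00) + (950.00)(5.00) + (950.00)(275.00) = 1128400.00 mm³
X̄ = 199810.00 / 8060.00 = 24.79 mm
Ȳ = 1128400.00 / 8060.00 = 140.00 mm

X̄ = 24.79 mm, Ȳ = 140.00 mm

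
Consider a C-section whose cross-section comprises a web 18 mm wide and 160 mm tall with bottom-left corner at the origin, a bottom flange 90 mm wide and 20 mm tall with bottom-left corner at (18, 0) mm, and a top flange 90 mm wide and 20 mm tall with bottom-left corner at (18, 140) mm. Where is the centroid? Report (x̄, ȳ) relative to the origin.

Part | A | x̄ᵢ | ȳᵢ | A·x̄ᵢ | A·ȳᵢ
web | 2880.00 | 9.00 | 80.00 | 25920.00 | 230400.00
bottom flange | 1800.00 | 63.00 | 10.00 | 113400.00 | 18000.00
top flange | 1800.00 | 63.00 | 150.00 | 113400.00 | 270000.00
Σ | 6480.00 |  |  | 252720.00 | 518400.00
x̄ = 252720.00 / 6480.00 = 39.00 mm
ȳ = 518400.00 / 6480.00 = 80.00 mm

x̄ = 39.00 mm, ȳ = 80.00 mm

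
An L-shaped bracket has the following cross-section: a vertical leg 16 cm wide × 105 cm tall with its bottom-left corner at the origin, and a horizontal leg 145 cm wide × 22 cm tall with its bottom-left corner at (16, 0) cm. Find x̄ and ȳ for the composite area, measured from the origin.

x̄ = 60.73 cm, ȳ = 25.32 cm

Part | A | x̄ᵢ | ȳᵢ | A·x̄ᵢ | A·ȳᵢ
vertical leg | 1680.00 | 8.00 | 52.50 | 13440.00 | 88200.00
horizontal leg | 3190.00 | 88.50 | 11.00 | 282315.00 | 35090.00
Σ | 4870.00 |  |  | 295755.00 | 123290.00
x̄ = 295755.00 / 4870.00 = 60.73 cm
ȳ = 123290.00 / 4870.00 = 25.32 cm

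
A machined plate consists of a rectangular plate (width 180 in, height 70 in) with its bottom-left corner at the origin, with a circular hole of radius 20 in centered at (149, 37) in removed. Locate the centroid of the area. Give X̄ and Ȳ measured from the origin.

plate: A = 180 × 70 = 12600.00, centroid at (90.00, 35.00).
hole: A = −π·20² = -1256.64, centroid at (149.00, 37.00).
ΣA = 11343.36 in²
ΣAX̄ = (12600.00)(90.00) + (-1256.64)(149.00) = 946761.08 in³
ΣAȲ = (12600.00)(35.00) + (-1256.64)(37.00) = 394504.43 in³
X̄ = 946761.08 / 11343.36 = 83.46 in
Ȳ = 394504.43 / 11343.36 = 34.78 in

X̄ = 83.46 in, Ȳ = 34.78 in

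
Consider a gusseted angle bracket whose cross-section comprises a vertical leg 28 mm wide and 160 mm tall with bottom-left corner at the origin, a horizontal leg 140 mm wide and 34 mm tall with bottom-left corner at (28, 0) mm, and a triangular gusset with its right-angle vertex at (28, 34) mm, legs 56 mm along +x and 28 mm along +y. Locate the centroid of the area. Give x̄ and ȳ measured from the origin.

vertical leg: A = 28 × 160 = 4480.00, centroid at (14.00, 80.00).
horizontal leg: A = 140 × 34 = 4760.00, centroid at (98.00, 17.00).
gusset: A = ½·56·28 = 784.00, centroid at (46.67, 43.33).
ΣA = 10024.00 mm², ΣAx̄ = 565786.67 mm³, ΣAȳ = 473293.33 mm³.
x̄ = 565786.67/10024.00 = 56.44 mm; ȳ = 473293.33/10024.00 = 47.22 mm.

x̄ = 56.44 mm, ȳ = 47.22 mm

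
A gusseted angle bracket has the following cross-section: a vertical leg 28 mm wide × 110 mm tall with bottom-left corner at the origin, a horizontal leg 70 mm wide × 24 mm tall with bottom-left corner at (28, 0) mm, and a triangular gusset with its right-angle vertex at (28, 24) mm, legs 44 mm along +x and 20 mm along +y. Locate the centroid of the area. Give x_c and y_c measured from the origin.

x_c = 32.26 mm, y_c = 39.05 mm

vertical leg: A = 28 × 110 = 3080.00, centroid at (14.00, 55.00).
horizontal leg: A = 70 × 24 = 1680.00, centroid at (63.00, 12.00).
gusset: A = ½·44·20 = 440.00, centroid at (42.67, 30.67).
ΣA = 5200.00 mm²
ΣAx_c = (3080.00)(14.00) + (1680.00)(63.00) + (440.00)(42.67) = 167733.33 mm³
ΣAy_c = (3080.00)(55.00) + (1680.00)(12.00) + (440.00)(30.67) = 203053.33 mm³
x_c = 167733.33 / 5200.00 = 32.26 mm
y_c = 203053.33 / 5200.00 = 39.05 mm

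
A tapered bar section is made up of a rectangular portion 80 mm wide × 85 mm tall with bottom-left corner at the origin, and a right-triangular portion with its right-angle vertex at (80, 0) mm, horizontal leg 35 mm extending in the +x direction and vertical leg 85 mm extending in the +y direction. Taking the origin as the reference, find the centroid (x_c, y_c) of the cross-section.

Part | A | x̄ᵢ | ȳᵢ | A·x̄ᵢ | A·ȳᵢ
rectangular portion | 6800.00 | 40.00 | 42.50 | 272000.00 | 289000.00
triangular portion | 1487.50 | 91.67 | 28.33 | 136354.17 | 42145.83
Σ | 8287.50 |  |  | 408354.17 | 331145.83
x_c = 408354.17 / 8287.50 = 49.27 mm
y_c = 331145.83 / 8287.50 = 39.96 mm

x_c = 49.27 mm, y_c = 39.96 mm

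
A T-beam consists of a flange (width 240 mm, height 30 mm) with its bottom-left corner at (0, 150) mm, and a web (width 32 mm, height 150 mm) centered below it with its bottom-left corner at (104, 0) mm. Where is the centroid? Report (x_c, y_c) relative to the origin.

web: A = 32 × 150 = 4800.00, centroid at (120.00, 75.00).
flange: A = 240 × 30 = 7200.00, centroid at (120.00, 165.00).
ΣA = 12000.00 mm², ΣAx_c = 1440000.00 mm³, ΣAy_c = 1548000.00 mm³.
x_c = 1440000.00/12000.00 = 120.00 mm; y_c = 1548000.00/12000.00 = 129.00 mm.

x_c = 120.00 mm, y_c = 129.00 mm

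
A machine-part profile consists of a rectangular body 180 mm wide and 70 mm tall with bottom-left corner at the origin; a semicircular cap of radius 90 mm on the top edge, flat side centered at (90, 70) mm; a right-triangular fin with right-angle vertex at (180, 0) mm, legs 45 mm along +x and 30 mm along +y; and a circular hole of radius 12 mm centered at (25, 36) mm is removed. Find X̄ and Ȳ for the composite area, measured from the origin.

X̄ = 93.93 mm, Ȳ = 70.78 mm

rectangular body: A = 180 × 70 = 12600.00, centroid at (90.00, 35.00).
semicircular top: A = ½π·90² = 12723.45, centroid at (90.00, 108.20).
triangular fin: A = ½·45·30 = 675.00, centroid at (195.00, 10.00).
hole: A = −π·12² = -452.39, centroid at (25.00, 36.00).
ΣA = 25546.06 mm², ΣAX̄ = 2399425.79 mm³, ΣAȲ = 1808105.50 mm³.
X̄ = 2399425.79/25546.06 = 93.93 mm; Ȳ = 1808105.50/25546.06 = 70.78 mm.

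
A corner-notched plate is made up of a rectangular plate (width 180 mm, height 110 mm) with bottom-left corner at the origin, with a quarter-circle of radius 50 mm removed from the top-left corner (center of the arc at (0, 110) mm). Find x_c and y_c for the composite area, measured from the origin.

Part | A | x̄ᵢ | ȳᵢ | A·x̄ᵢ | A·ȳᵢ
plate | 19800.00 | 90.00 | 55.00 | 1782000.00 | 1089000.00
removed quarter-circle | -1963.50 | 21.22 | 88.78 | -41666.67 | -174317.83
Σ | 17836.50 |  |  | 1740333.33 | 914682.17
x_c = 1740333.33 / 17836.50 = 97.57 mm
y_c = 914682.17 / 17836.50 = 51.28 mm

x_c = 97.57 mm, y_c = 51.28 mm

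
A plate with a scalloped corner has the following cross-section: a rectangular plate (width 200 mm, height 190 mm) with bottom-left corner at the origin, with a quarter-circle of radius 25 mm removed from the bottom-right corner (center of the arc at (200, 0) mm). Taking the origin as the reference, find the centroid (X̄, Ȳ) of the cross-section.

Part | A | x̄ᵢ | ȳᵢ | A·x̄ᵢ | A·ȳᵢ
plate | 38000.00 | 100.00 | 95.00 | 3800000.00 | 3610000.00
removed quarter-circle | -490.87 | 189.39 | 10.61 | -92966.44 | -5208.33
Σ | 37509.13 |  |  | 3707033.56 | 3604791.67
X̄ = 3707033.56 / 37509.13 = 98.83 mm
Ȳ = 3604791.67 / 37509.13 = 96.10 mm

X̄ = 98.83 mm, Ȳ = 96.10 mm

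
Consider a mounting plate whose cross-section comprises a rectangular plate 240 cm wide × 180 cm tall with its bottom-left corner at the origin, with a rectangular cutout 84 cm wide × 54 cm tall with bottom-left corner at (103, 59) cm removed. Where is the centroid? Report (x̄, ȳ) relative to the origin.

x̄ = 117.07 cm, ȳ = 90.47 cm

plate: A = 240 × 180 = 43200.00, centroid at (120.00, 90.00).
hole: A = −(84 × 54) = -4536.00, centroid at (145.00, 86.00).
ΣA = 38664.00 cm²
ΣAx̄ = (43200.00)(120.00) + (-4536.00)(145.00) = 4526280.00 cm³
ΣAȳ = (43200.00)(90.00) + (-4536.00)(86.00) = 3497904.00 cm³
x̄ = 4526280.00 / 38664.00 = 117.07 cm
ȳ = 3497904.00 / 38664.00 = 90.47 cm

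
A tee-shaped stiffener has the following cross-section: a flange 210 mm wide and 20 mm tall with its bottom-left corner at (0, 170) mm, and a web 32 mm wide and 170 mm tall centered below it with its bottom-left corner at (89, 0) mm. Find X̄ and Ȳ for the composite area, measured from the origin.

X̄ = 105.00 mm, Ȳ = 126.39 mm

Part | A | x̄ᵢ | ȳᵢ | A·x̄ᵢ | A·ȳᵢ
web | 5440.00 | 105.00 | 85.00 | 571200.00 | 462400.00
flange | 4200.00 | 105.00 | 180.00 | 441000.00 | 756000.00
Σ | 9640.00 |  |  | 1012200.00 | 1218400.00
X̄ = 1012200.00 / 9640.00 = 105.00 mm
Ȳ = 1218400.00 / 9640.00 = 126.39 mm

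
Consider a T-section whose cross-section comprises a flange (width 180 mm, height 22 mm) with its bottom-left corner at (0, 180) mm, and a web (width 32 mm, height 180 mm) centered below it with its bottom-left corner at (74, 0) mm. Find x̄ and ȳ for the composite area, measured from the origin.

x̄ = 90.00 mm, ȳ = 131.15 mm

web: A = 32 × 180 = 5760.00, centroid at (90.00, 90.00).
flange: A = 180 × 22 = 3960.00, centroid at (90.00, 191.00).
ΣA = 9720.00 mm², ΣAx̄ = 874800.00 mm³, ΣAȳ = 1274760.00 mm³.
x̄ = 874800.00/9720.00 = 90.00 mm; ȳ = 1274760.00/9720.00 = 131.15 mm.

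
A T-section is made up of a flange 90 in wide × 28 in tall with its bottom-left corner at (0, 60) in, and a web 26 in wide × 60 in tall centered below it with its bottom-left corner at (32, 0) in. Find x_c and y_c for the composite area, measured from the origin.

x_c = 45.00 in, y_c = 57.18 in

web: A = 26 × 60 = 1560.00, centroid at (45.00, 30.00).
flange: A = 90 × 28 = 2520.00, centroid at (45.00, 74.00).
ΣA = 4080.00 in²
ΣAx_c = (1560.00)(45.00) + (2520.00)(45.00) = 183600.00 in³
ΣAy_c = (1560.00)(30.00) + (2520.00)(74.00) = 233280.00 in³
x_c = 183600.00 / 4080.00 = 45.00 in
y_c = 233280.00 / 4080.00 = 57.18 in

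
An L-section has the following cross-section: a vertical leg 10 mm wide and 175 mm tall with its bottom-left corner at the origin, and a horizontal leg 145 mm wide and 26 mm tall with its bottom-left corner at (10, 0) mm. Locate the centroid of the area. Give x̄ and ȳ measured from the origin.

vertical leg: A = 10 × 175 = 1750.00, centroid at (5.00, 87.50).
horizontal leg: A = 145 × 26 = 3770.00, centroid at (82.50, 13.00).
ΣA = 5520.00 mm²
ΣAx̄ = (1750.00)(5.00) + (3770.00)(82.50) = 319775.00 mm³
ΣAȳ = (1750.00)(87.50) + (3770.00)(13.00) = 202135.00 mm³
x̄ = 319775.00 / 5520.00 = 57.93 mm
ȳ = 202135.00 / 5520.00 = 36.62 mm

x̄ = 57.93 mm, ȳ = 36.62 mm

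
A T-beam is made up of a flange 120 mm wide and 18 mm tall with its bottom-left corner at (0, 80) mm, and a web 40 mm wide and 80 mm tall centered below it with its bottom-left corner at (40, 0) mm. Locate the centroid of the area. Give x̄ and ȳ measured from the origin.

x̄ = 60.00 mm, ȳ = 59.75 mm

web: A = 40 × 80 = 3200.00, centroid at (60.00, 40.00).
flange: A = 120 × 18 = 2160.00, centroid at (60.00, 89.00).
ΣA = 5360.00 mm²
ΣAx̄ = (3200.00)(60.00) + (2160.00)(60.00) = 321600.00 mm³
ΣAȳ = (3200.00)(40.00) + (2160.00)(89.00) = 320240.00 mm³
x̄ = 321600.00 / 5360.00 = 60.00 mm
ȳ = 320240.00 / 5360.00 = 59.75 mm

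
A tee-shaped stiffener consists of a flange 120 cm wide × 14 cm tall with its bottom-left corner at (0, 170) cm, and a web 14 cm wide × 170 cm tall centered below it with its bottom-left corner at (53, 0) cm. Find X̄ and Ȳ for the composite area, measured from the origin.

X̄ = 60.00 cm, Ȳ = 123.07 cm

Part | A | x̄ᵢ | ȳᵢ | A·x̄ᵢ | A·ȳᵢ
web | 2380.00 | 60.00 | 85.00 | 142800.00 | 202300.00
flange | 1680.00 | 60.00 | 177.00 | 100800.00 | 297360.00
Σ | 4060.00 |  |  | 243600.00 | 499660.00
X̄ = 243600.00 / 4060.00 = 60.00 cm
Ȳ = 499660.00 / 4060.00 = 123.07 cm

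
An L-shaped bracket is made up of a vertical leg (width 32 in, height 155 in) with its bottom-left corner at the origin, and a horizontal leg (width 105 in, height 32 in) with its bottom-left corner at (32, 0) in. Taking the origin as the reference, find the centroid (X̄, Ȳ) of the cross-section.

X̄ = 43.66 in, Ȳ = 52.66 in

vertical leg: A = 32 × 155 = 4960.00, centroid at (16.00, 77.50).
horizontal leg: A = 105 × 32 = 3360.00, centroid at (84.50, 16.00).
ΣA = 8320.00 in²
ΣAX̄ = (4960.00)(16.00) + (3360.00)(84.50) = 363280.00 in³
ΣAȲ = (4960.00)(77.50) + (3360.00)(16.00) = 438160.00 in³
X̄ = 363280.00 / 8320.00 = 43.66 in
Ȳ = 438160.00 / 8320.00 = 52.66 in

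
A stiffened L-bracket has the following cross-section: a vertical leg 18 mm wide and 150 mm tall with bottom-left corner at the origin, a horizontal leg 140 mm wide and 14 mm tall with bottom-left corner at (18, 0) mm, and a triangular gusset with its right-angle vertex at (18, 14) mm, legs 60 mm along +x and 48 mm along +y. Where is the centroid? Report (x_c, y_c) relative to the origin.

x_c = 41.23 mm, y_c = 42.53 mm

Part | A | x̄ᵢ | ȳᵢ | A·x̄ᵢ | A·ȳᵢ
vertical leg | 2700.00 | 9.00 | 75.00 | 24300.00 | 202500.00
horizontal leg | 1960.00 | 88.00 | 7.00 | 172480.00 | 13720.00
gusset | 1440.00 | 38.00 | 30.00 | 54720.00 | 43200.00
Σ | 6100.00 |  |  | 251500.00 | 259420.00
x_c = 251500.00 / 6100.00 = 41.23 mm
y_c = 259420.00 / 6100.00 = 42.53 mm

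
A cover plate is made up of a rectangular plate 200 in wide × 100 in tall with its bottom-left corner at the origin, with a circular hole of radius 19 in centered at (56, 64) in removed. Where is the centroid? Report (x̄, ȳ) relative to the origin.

x̄ = 102.65 in, ȳ = 49.16 in

plate: A = 200 × 100 = 20000.00, centroid at (100.00, 50.00).
hole: A = −π·19² = -1134.11, centroid at (56.00, 64.00).
ΣA = 18865.89 in², ΣAx̄ = 1936489.56 in³, ΣAȳ = 927416.64 in³.
x̄ = 1936489.56/18865.89 = 102.65 in; ȳ = 927416.64/18865.89 = 49.16 in.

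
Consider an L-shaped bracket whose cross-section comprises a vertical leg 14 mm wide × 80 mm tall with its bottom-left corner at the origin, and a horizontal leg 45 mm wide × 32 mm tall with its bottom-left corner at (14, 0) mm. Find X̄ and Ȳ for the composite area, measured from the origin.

X̄ = 23.59 mm, Ȳ = 26.50 mm

vertical leg: A = 14 × 80 = 1120.00, centroid at (7.00, 40.00).
horizontal leg: A = 45 × 32 = 1440.00, centroid at (36.50, 16.00).
ΣA = 2560.00 mm²
ΣAX̄ = (1120.00)(7.00) + (1440.00)(36.50) = 60400.00 mm³
ΣAȲ = (1120.00)(40.00) + (1440.00)(16.00) = 67840.00 mm³
X̄ = 60400.00 / 2560.00 = 23.59 mm
Ȳ = 67840.00 / 2560.00 = 26.50 mm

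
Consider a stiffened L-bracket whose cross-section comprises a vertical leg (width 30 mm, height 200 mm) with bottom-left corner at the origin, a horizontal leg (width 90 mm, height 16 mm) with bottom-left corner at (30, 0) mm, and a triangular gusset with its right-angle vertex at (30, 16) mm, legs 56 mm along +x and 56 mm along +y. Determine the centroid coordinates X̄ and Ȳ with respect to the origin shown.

vertical leg: A = 30 × 200 = 6000.00, centroid at (15.00, 100.00).
horizontal leg: A = 90 × 16 = 1440.00, centroid at (75.00, 8.00).
gusset: A = ½·56·56 = 1568.00, centroid at (48.67, 34.67).
ΣA = 9008.00 mm², ΣAX̄ = 274309.33 mm³, ΣAȲ = 665877.33 mm³.
X̄ = 274309.33/9008.00 = 30.45 mm; Ȳ = 665877.33/9008.00 = 73.92 mm.

X̄ = 30.45 mm, Ȳ = 73.92 mm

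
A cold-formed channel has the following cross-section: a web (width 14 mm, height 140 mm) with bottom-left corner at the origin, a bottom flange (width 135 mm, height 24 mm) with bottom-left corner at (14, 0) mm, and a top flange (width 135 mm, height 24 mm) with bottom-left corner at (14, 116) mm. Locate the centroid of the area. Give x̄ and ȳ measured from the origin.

web: A = 14 × 140 = 1960.00, centroid at (7.00, 70.00).
bottom flange: A = 135 × 24 = 3240.00, centroid at (81.50, 12.00).
top flange: A = 135 × 24 = 3240.00, centroid at (81.50, 128.00).
ΣA = 8440.00 mm², ΣAx̄ = 541840.00 mm³, ΣAȳ = 590800.00 mm³.
x̄ = 541840.00/8440.00 = 64.20 mm; ȳ = 590800.00/8440.00 = 70.00 mm.

x̄ = 64.20 mm, ȳ = 70.00 mm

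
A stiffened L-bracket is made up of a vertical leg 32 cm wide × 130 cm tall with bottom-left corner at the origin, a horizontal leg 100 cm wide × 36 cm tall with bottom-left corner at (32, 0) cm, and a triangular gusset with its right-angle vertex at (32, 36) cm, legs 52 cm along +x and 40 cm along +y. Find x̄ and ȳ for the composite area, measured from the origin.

x̄ = 46.94 cm, ȳ = 43.92 cm

vertical leg: A = 32 × 130 = 4160.00, centroid at (16.00, 65.00).
horizontal leg: A = 100 × 36 = 3600.00, centroid at (82.00, 18.00).
gusset: A = ½·52·40 = 1040.00, centroid at (49.33, 49.33).
ΣA = 8800.00 cm²
ΣAx̄ = (4160.00)(16.00) + (3600.00)(82.00) + (1040.00)(49.33) = 413066.67 cm³
ΣAȳ = (4160.00)(65.00) + (3600.00)(18.00) + (1040.00)(49.33) = 386506.67 cm³
x̄ = 413066.67 / 8800.00 = 46.94 cm
ȳ = 386506.67 / 8800.00 = 43.92 cm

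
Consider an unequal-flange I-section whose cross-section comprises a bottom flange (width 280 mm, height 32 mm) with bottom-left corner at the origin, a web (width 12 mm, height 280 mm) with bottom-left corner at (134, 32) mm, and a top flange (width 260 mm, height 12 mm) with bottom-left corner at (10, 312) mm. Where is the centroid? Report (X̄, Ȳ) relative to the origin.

X̄ = 140.00 mm, Ȳ = 110.97 mm

Part | A | x̄ᵢ | ȳᵢ | A·x̄ᵢ | A·ȳᵢ
bottom flange | 8960.00 | 140.00 | 16.00 | 1254400.00 | 143360.00
web | 3360.00 | 140.00 | 172.00 | 470400.00 | 577920.00
top flange | 3120.00 | 140.00 | 318.00 | 436800.00 | 992160.00
Σ | 15440.00 |  |  | 2161600.00 | 1713440.00
X̄ = 2161600.00 / 15440.00 = 140.00 mm
Ȳ = 1713440.00 / 15440.00 = 110.97 mm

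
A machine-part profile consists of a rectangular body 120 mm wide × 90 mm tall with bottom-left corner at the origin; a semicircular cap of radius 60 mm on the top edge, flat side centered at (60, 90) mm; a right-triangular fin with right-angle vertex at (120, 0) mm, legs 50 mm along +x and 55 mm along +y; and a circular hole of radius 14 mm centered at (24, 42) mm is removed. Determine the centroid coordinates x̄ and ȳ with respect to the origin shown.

x̄ = 67.41 mm, ȳ = 66.13 mm

rectangular body: A = 120 × 90 = 10800.00, centroid at (60.00, 45.00).
semicircular top: A = ½π·60² = 5654.87, centroid at (60.00, 115.46).
triangular fin: A = ½·50·55 = 1375.00, centroid at (136.67, 18.33).
hole: A = −π·14² = -615.75, centroid at (24.00, 42.00).
ΣA = 17214.11 mm², ΣAx̄ = 1160430.62 mm³, ΣAȳ = 1138284.75 mm³.
x̄ = 1160430.62/17214.11 = 67.41 mm; ȳ = 1138284.75/17214.11 = 66.13 mm.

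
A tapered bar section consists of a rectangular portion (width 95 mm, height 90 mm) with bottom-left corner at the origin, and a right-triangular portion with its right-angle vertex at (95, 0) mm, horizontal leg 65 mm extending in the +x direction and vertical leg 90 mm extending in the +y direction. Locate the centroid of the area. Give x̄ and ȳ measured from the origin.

Part | A | x̄ᵢ | ȳᵢ | A·x̄ᵢ | A·ȳᵢ
rectangular portion | 8550.00 | 47.50 | 45.00 | 406125.00 | 384750.00
triangular portion | 2925.00 | 116.67 | 30.00 | 341250.00 | 87750.00
Σ | 11475.00 |  |  | 747375.00 | 472500.00
x̄ = 747375.00 / 11475.00 = 65.13 mm
ȳ = 472500.00 / 11475.00 = 41.18 mm

x̄ = 65.13 mm, ȳ = 41.18 mm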